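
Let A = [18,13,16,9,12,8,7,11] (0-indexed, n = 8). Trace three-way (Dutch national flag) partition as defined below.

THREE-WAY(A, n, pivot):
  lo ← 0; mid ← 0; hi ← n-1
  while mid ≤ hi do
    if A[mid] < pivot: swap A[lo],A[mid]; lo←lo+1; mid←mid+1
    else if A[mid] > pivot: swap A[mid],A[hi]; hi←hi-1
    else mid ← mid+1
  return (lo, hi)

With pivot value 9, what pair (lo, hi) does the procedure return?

lo=0 mid=0 hi=7
18>9: swap(0,7), hi=6 ⇒ [11,13,16,9,12,8,7,18]
11>9: swap(0,6), hi=5 ⇒ [7,13,16,9,12,8,11,18]
7<9: swap(0,0), lo=1 mid=1 ⇒ [7,13,16,9,12,8,11,18]
13>9: swap(1,5), hi=4 ⇒ [7,8,16,9,12,13,11,18]
8<9: swap(1,1), lo=2 mid=2 ⇒ [7,8,16,9,12,13,11,18]
16>9: swap(2,4), hi=3 ⇒ [7,8,12,9,16,13,11,18]
12>9: swap(2,3), hi=2 ⇒ [7,8,9,12,16,13,11,18]
9=9: mid=3
done. lo=2 hi=2; A=[7,8,9,12,16,13,11,18]

(2, 2)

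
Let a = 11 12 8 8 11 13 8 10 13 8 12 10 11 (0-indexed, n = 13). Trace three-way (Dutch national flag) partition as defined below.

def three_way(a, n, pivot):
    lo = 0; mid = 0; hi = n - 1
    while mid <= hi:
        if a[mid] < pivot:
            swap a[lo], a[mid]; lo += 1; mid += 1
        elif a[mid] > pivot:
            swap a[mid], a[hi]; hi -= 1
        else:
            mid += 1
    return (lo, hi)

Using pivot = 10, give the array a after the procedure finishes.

pivot = 10; lo=0, mid=0, hi=12
a[mid]=11>10: swap a[0],a[12]; hi=11 → 11 12 8 8 11 13 8 10 13 8 12 10 11
a[mid]=11>10: swap a[0],a[11]; hi=10 → 10 12 8 8 11 13 8 10 13 8 12 11 11
a[mid]=10=10: mid=1
a[mid]=12>10: swap a[1],a[10]; hi=9 → 10 12 8 8 11 13 8 10 13 8 12 11 11
a[mid]=12>10: swap a[1],a[9]; hi=8 → 10 8 8 8 11 13 8 10 13 12 12 11 11
a[mid]=8<10: swap a[0],a[1]; lo=1,mid=2 → 8 10 8 8 11 13 8 10 13 12 12 11 11
a[mid]=8<10: swap a[1],a[2]; lo=2,mid=3 → 8 8 10 8 11 13 8 10 13 12 12 11 11
a[mid]=8<10: swap a[2],a[3]; lo=3,mid=4 → 8 8 8 10 11 13 8 10 13 12 12 11 11
a[mid]=11>10: swap a[4],a[8]; hi=7 → 8 8 8 10 13 13 8 10 11 12 12 11 11
a[mid]=13>10: swap a[4],a[7]; hi=6 → 8 8 8 10 10 13 8 13 11 12 12 11 11
a[mid]=10=10: mid=5
a[mid]=13>10: swap a[5],a[6]; hi=5 → 8 8 8 10 10 8 13 13 11 12 12 11 11
a[mid]=8<10: swap a[3],a[5]; lo=4,mid=6 → 8 8 8 8 10 10 13 13 11 12 12 11 11
end: lo=4, hi=5; a = 8 8 8 8 10 10 13 13 11 12 12 11 11

8 8 8 8 10 10 13 13 11 12 12 11 11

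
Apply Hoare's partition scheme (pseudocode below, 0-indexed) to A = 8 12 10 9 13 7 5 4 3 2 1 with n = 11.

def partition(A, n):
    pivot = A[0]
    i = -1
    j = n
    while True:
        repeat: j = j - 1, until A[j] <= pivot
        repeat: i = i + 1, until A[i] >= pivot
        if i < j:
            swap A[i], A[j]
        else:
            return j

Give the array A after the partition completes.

1 2 3 4 5 7 13 9 10 12 8

pivot = A[0] = 8; i = -1, j = 11
j→10 (A[10]=1≤8), i→0 (A[0]=8≥8); i<j, swap → 1 12 10 9 13 7 5 4 3 2 8
j→9 (A[9]=2≤8), i→1 (A[1]=12≥8); i<j, swap → 1 2 10 9 13 7 5 4 3 12 8
j→8 (A[8]=3≤8), i→2 (A[2]=10≥8); i<j, swap → 1 2 3 9 13 7 5 4 10 12 8
j→7 (A[7]=4≤8), i→3 (A[3]=9≥8); i<j, swap → 1 2 3 4 13 7 5 9 10 12 8
j→6 (A[6]=5≤8), i→4 (A[4]=13≥8); i<j, swap → 1 2 3 4 5 7 13 9 10 12 8
j→5, i→6; i≥j, return j=5. A = 1 2 3 4 5 7 13 9 10 12 8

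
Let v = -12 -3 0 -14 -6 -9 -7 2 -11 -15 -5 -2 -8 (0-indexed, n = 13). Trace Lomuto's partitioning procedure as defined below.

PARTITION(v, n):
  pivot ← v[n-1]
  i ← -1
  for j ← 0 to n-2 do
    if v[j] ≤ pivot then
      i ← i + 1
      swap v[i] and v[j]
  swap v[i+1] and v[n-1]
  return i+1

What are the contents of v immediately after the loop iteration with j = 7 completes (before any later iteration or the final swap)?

-12 -14 -9 -3 -6 0 -7 2 -11 -15 -5 -2 -8

pivot = v[12] = -8; i = -1
j=0: v[0]=-12 ≤ -8 → i=0, swap v[0],v[0] (no change) → -12 -3 0 -14 -6 -9 -7 2 -11 -15 -5 -2 -8
j=1: v[1]=-3 > -8 → no swap
j=2: v[2]=0 > -8 → no swap
j=3: v[3]=-14 ≤ -8 → i=1, swap v[1],v[3] → -12 -14 0 -3 -6 -9 -7 2 -11 -15 -5 -2 -8
j=4: v[4]=-6 > -8 → no swap
j=5: v[5]=-9 ≤ -8 → i=2, swap v[2],v[5] → -12 -14 -9 -3 -6 0 -7 2 -11 -15 -5 -2 -8
j=6: v[6]=-7 > -8 → no swap
j=7: v[7]=2 > -8 → no swap
(after j=7) v = -12 -14 -9 -3 -6 0 -7 2 -11 -15 -5 -2 -8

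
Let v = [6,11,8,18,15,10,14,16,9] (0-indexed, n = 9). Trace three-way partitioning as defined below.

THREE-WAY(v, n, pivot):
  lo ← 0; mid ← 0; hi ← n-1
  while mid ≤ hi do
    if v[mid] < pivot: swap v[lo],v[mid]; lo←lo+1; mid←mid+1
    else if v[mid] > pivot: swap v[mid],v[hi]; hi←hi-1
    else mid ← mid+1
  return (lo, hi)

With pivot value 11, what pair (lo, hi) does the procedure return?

(4, 4)

lo=0 mid=0 hi=8
6<11: swap(0,0), lo=1 mid=1 ⇒ [6,11,8,18,15,10,14,16,9]
11=11: mid=2
8<11: swap(1,2), lo=2 mid=3 ⇒ [6,8,11,18,15,10,14,16,9]
18>11: swap(3,8), hi=7 ⇒ [6,8,11,9,15,10,14,16,18]
9<11: swap(2,3), lo=3 mid=4 ⇒ [6,8,9,11,15,10,14,16,18]
15>11: swap(4,7), hi=6 ⇒ [6,8,9,11,16,10,14,15,18]
16>11: swap(4,6), hi=5 ⇒ [6,8,9,11,14,10,16,15,18]
14>11: swap(4,5), hi=4 ⇒ [6,8,9,11,10,14,16,15,18]
10<11: swap(3,4), lo=4 mid=5 ⇒ [6,8,9,10,11,14,16,15,18]
done. lo=4 hi=4; v=[6,8,9,10,11,14,16,15,18]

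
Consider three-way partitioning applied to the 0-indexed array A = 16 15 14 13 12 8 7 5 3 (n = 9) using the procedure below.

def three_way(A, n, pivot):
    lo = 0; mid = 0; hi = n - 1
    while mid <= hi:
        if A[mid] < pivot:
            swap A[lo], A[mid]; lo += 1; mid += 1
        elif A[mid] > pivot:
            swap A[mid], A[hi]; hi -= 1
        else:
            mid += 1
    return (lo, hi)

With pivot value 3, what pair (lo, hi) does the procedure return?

(0, 0)

pivot = 3; lo=0, mid=0, hi=8
A[mid]=16>3: swap A[0],A[8]; hi=7 → 3 15 14 13 12 8 7 5 16
A[mid]=3=3: mid=1
A[mid]=15>3: swap A[1],A[7]; hi=6 → 3 5 14 13 12 8 7 15 16
A[mid]=5>3: swap A[1],A[6]; hi=5 → 3 7 14 13 12 8 5 15 16
A[mid]=7>3: swap A[1],A[5]; hi=4 → 3 8 14 13 12 7 5 15 16
A[mid]=8>3: swap A[1],A[4]; hi=3 → 3 12 14 13 8 7 5 15 16
A[mid]=12>3: swap A[1],A[3]; hi=2 → 3 13 14 12 8 7 5 15 16
A[mid]=13>3: swap A[1],A[2]; hi=1 → 3 14 13 12 8 7 5 15 16
A[mid]=14>3: swap A[1],A[1]; hi=0 → 3 14 13 12 8 7 5 15 16
end: lo=0, hi=0; A = 3 14 13 12 8 7 5 15 16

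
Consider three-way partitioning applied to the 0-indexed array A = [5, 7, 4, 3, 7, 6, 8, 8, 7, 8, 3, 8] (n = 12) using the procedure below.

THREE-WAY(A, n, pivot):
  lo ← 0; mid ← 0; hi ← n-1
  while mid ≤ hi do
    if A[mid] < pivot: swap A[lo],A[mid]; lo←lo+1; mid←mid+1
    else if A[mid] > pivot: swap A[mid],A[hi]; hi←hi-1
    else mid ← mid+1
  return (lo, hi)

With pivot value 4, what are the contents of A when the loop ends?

lo=0 mid=0 hi=11
5>4: swap(0,11), hi=10 ⇒ [8, 7, 4, 3, 7, 6, 8, 8, 7, 8, 3, 5]
8>4: swap(0,10), hi=9 ⇒ [3, 7, 4, 3, 7, 6, 8, 8, 7, 8, 8, 5]
3<4: swap(0,0), lo=1 mid=1 ⇒ [3, 7, 4, 3, 7, 6, 8, 8, 7, 8, 8, 5]
7>4: swap(1,9), hi=8 ⇒ [3, 8, 4, 3, 7, 6, 8, 8, 7, 7, 8, 5]
8>4: swap(1,8), hi=7 ⇒ [3, 7, 4, 3, 7, 6, 8, 8, 8, 7, 8, 5]
7>4: swap(1,7), hi=6 ⇒ [3, 8, 4, 3, 7, 6, 8, 7, 8, 7, 8, 5]
8>4: swap(1,6), hi=5 ⇒ [3, 8, 4, 3, 7, 6, 8, 7, 8, 7, 8, 5]
8>4: swap(1,5), hi=4 ⇒ [3, 6, 4, 3, 7, 8, 8, 7, 8, 7, 8, 5]
6>4: swap(1,4), hi=3 ⇒ [3, 7, 4, 3, 6, 8, 8, 7, 8, 7, 8, 5]
7>4: swap(1,3), hi=2 ⇒ [3, 3, 4, 7, 6, 8, 8, 7, 8, 7, 8, 5]
3<4: swap(1,1), lo=2 mid=2 ⇒ [3, 3, 4, 7, 6, 8, 8, 7, 8, 7, 8, 5]
4=4: mid=3
done. lo=2 hi=2; A=[3, 3, 4, 7, 6, 8, 8, 7, 8, 7, 8, 5]

[3, 3, 4, 7, 6, 8, 8, 7, 8, 7, 8, 5]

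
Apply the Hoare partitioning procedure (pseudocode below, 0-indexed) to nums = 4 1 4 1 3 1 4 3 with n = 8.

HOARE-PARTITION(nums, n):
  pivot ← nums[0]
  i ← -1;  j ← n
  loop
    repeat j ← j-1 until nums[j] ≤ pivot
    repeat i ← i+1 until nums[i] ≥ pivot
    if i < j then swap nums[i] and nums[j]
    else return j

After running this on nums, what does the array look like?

pivot = nums[0] = 4; i = -1, j = 8
j→7 (nums[7]=3≤4), i→0 (nums[0]=4≥4); i<j, swap → 3 1 4 1 3 1 4 4
j→6 (nums[6]=4≤4), i→2 (nums[2]=4≥4); i<j, swap → 3 1 4 1 3 1 4 4
j→5, i→6; i≥j, return j=5. nums = 3 1 4 1 3 1 4 4

3 1 4 1 3 1 4 4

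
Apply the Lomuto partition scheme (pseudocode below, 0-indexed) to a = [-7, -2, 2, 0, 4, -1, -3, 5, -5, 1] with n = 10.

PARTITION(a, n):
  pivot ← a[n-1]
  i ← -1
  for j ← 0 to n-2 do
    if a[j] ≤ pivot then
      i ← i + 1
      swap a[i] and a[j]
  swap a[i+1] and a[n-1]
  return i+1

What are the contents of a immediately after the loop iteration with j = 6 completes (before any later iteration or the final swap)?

pivot=1, i=-1
j=0: -7≤1, i=0, swap(0,0) ⇒ [-7, -2, 2, 0, 4, -1, -3, 5, -5, 1]
j=1: -2≤1, i=1, swap(1,1) ⇒ [-7, -2, 2, 0, 4, -1, -3, 5, -5, 1]
j=2: 2>1, skip
j=3: 0≤1, i=2, swap(2,3) ⇒ [-7, -2, 0, 2, 4, -1, -3, 5, -5, 1]
j=4: 4>1, skip
j=5: -1≤1, i=3, swap(3,5) ⇒ [-7, -2, 0, -1, 4, 2, -3, 5, -5, 1]
j=6: -3≤1, i=4, swap(4,6) ⇒ [-7, -2, 0, -1, -3, 2, 4, 5, -5, 1]
(after j=6) a = [-7, -2, 0, -1, -3, 2, 4, 5, -5, 1]

[-7, -2, 0, -1, -3, 2, 4, 5, -5, 1]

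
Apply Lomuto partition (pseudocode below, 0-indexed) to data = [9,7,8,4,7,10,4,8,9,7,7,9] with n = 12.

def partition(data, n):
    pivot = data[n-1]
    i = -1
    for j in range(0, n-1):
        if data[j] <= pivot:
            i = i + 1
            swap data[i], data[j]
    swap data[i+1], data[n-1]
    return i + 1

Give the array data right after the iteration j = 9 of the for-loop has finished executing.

[9,7,8,4,7,4,8,9,7,10,7,9]

pivot=9, i=-1
j=0: 9≤9, i=0, swap(0,0) ⇒ [9,7,8,4,7,10,4,8,9,7,7,9]
j=1: 7≤9, i=1, swap(1,1) ⇒ [9,7,8,4,7,10,4,8,9,7,7,9]
j=2: 8≤9, i=2, swap(2,2) ⇒ [9,7,8,4,7,10,4,8,9,7,7,9]
j=3: 4≤9, i=3, swap(3,3) ⇒ [9,7,8,4,7,10,4,8,9,7,7,9]
j=4: 7≤9, i=4, swap(4,4) ⇒ [9,7,8,4,7,10,4,8,9,7,7,9]
j=5: 10>9, skip
j=6: 4≤9, i=5, swap(5,6) ⇒ [9,7,8,4,7,4,10,8,9,7,7,9]
j=7: 8≤9, i=6, swap(6,7) ⇒ [9,7,8,4,7,4,8,10,9,7,7,9]
j=8: 9≤9, i=7, swap(7,8) ⇒ [9,7,8,4,7,4,8,9,10,7,7,9]
j=9: 7≤9, i=8, swap(8,9) ⇒ [9,7,8,4,7,4,8,9,7,10,7,9]
(after j=9) data = [9,7,8,4,7,4,8,9,7,10,7,9]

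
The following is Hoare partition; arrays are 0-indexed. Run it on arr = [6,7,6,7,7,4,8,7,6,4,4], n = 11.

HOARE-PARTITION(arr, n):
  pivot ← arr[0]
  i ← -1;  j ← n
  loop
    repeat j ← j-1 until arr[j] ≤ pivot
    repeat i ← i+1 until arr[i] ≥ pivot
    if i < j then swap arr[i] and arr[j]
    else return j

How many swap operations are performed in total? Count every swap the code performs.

4

pivot = arr[0] = 6; i = -1, j = 11
j→10 (arr[10]=4≤6), i→0 (arr[0]=6≥6); i<j, swap → [4,7,6,7,7,4,8,7,6,4,6]
j→9 (arr[9]=4≤6), i→1 (arr[1]=7≥6); i<j, swap → [4,4,6,7,7,4,8,7,6,7,6]
j→8 (arr[8]=6≤6), i→2 (arr[2]=6≥6); i<j, swap → [4,4,6,7,7,4,8,7,6,7,6]
j→5 (arr[5]=4≤6), i→3 (arr[3]=7≥6); i<j, swap → [4,4,6,4,7,7,8,7,6,7,6]
j→3, i→4; i≥j, return j=3. arr = [4,4,6,4,7,7,8,7,6,7,6]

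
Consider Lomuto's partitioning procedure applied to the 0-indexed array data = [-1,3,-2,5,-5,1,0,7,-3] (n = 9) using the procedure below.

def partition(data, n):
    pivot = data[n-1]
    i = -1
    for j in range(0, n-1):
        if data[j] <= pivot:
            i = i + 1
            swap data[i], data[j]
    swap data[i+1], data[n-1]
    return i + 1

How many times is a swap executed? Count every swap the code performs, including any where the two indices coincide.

pivot=-3, i=-1
j=0: -1>-3, skip
j=1: 3>-3, skip
j=2: -2>-3, skip
j=3: 5>-3, skip
j=4: -5≤-3, i=0, swap(0,4) ⇒ [-5,3,-2,5,-1,1,0,7,-3]
j=5: 1>-3, skip
j=6: 0>-3, skip
j=7: 7>-3, skip
swap(1,8) ⇒ [-5,-3,-2,5,-1,1,0,7,3]; return 1

2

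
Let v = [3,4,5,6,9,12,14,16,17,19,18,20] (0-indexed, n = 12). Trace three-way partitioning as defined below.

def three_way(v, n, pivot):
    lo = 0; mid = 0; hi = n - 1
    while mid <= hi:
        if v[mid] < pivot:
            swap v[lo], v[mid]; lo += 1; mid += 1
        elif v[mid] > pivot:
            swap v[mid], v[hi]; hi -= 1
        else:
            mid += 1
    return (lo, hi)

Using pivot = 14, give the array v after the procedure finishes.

[3,4,5,6,9,12,14,17,19,18,20,16]

pivot = 14; lo=0, mid=0, hi=11
v[mid]=3<14: swap v[0],v[0]; lo=1,mid=1 → [3,4,5,6,9,12,14,16,17,19,18,20]
v[mid]=4<14: swap v[1],v[1]; lo=2,mid=2 → [3,4,5,6,9,12,14,16,17,19,18,20]
v[mid]=5<14: swap v[2],v[2]; lo=3,mid=3 → [3,4,5,6,9,12,14,16,17,19,18,20]
v[mid]=6<14: swap v[3],v[3]; lo=4,mid=4 → [3,4,5,6,9,12,14,16,17,19,18,20]
v[mid]=9<14: swap v[4],v[4]; lo=5,mid=5 → [3,4,5,6,9,12,14,16,17,19,18,20]
v[mid]=12<14: swap v[5],v[5]; lo=6,mid=6 → [3,4,5,6,9,12,14,16,17,19,18,20]
v[mid]=14=14: mid=7
v[mid]=16>14: swap v[7],v[11]; hi=10 → [3,4,5,6,9,12,14,20,17,19,18,16]
v[mid]=20>14: swap v[7],v[10]; hi=9 → [3,4,5,6,9,12,14,18,17,19,20,16]
v[mid]=18>14: swap v[7],v[9]; hi=8 → [3,4,5,6,9,12,14,19,17,18,20,16]
v[mid]=19>14: swap v[7],v[8]; hi=7 → [3,4,5,6,9,12,14,17,19,18,20,16]
v[mid]=17>14: swap v[7],v[7]; hi=6 → [3,4,5,6,9,12,14,17,19,18,20,16]
end: lo=6, hi=6; v = [3,4,5,6,9,12,14,17,19,18,20,16]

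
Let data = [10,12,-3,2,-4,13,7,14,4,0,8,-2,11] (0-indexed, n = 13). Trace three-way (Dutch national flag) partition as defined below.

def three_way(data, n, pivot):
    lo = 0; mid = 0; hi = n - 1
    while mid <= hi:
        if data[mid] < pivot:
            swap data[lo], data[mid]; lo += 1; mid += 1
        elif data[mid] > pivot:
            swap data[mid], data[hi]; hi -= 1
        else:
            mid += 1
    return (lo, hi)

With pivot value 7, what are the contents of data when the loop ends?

[-2,0,-3,2,-4,4,7,14,13,8,12,11,10]

lo=0 mid=0 hi=12
10>7: swap(0,12), hi=11 ⇒ [11,12,-3,2,-4,13,7,14,4,0,8,-2,10]
11>7: swap(0,11), hi=10 ⇒ [-2,12,-3,2,-4,13,7,14,4,0,8,11,10]
-2<7: swap(0,0), lo=1 mid=1 ⇒ [-2,12,-3,2,-4,13,7,14,4,0,8,11,10]
12>7: swap(1,10), hi=9 ⇒ [-2,8,-3,2,-4,13,7,14,4,0,12,11,10]
8>7: swap(1,9), hi=8 ⇒ [-2,0,-3,2,-4,13,7,14,4,8,12,11,10]
0<7: swap(1,1), lo=2 mid=2 ⇒ [-2,0,-3,2,-4,13,7,14,4,8,12,11,10]
-3<7: swap(2,2), lo=3 mid=3 ⇒ [-2,0,-3,2,-4,13,7,14,4,8,12,11,10]
2<7: swap(3,3), lo=4 mid=4 ⇒ [-2,0,-3,2,-4,13,7,14,4,8,12,11,10]
-4<7: swap(4,4), lo=5 mid=5 ⇒ [-2,0,-3,2,-4,13,7,14,4,8,12,11,10]
13>7: swap(5,8), hi=7 ⇒ [-2,0,-3,2,-4,4,7,14,13,8,12,11,10]
4<7: swap(5,5), lo=6 mid=6 ⇒ [-2,0,-3,2,-4,4,7,14,13,8,12,11,10]
7=7: mid=7
14>7: swap(7,7), hi=6 ⇒ [-2,0,-3,2,-4,4,7,14,13,8,12,11,10]
done. lo=6 hi=6; data=[-2,0,-3,2,-4,4,7,14,13,8,12,11,10]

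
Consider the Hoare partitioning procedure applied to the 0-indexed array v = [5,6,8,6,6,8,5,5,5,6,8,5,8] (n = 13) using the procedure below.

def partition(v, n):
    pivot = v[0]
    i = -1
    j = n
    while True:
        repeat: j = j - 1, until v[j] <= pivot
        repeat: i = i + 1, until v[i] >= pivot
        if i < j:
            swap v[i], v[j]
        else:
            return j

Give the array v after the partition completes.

[5,5,5,5,6,8,6,8,6,6,8,5,8]

pivot = v[0] = 5; i = -1, j = 13
j→11 (v[11]=5≤5), i→0 (v[0]=5≥5); i<j, swap → [5,6,8,6,6,8,5,5,5,6,8,5,8]
j→8 (v[8]=5≤5), i→1 (v[1]=6≥5); i<j, swap → [5,5,8,6,6,8,5,5,6,6,8,5,8]
j→7 (v[7]=5≤5), i→2 (v[2]=8≥5); i<j, swap → [5,5,5,6,6,8,5,8,6,6,8,5,8]
j→6 (v[6]=5≤5), i→3 (v[3]=6≥5); i<j, swap → [5,5,5,5,6,8,6,8,6,6,8,5,8]
j→3, i→4; i≥j, return j=3. v = [5,5,5,5,6,8,6,8,6,6,8,5,8]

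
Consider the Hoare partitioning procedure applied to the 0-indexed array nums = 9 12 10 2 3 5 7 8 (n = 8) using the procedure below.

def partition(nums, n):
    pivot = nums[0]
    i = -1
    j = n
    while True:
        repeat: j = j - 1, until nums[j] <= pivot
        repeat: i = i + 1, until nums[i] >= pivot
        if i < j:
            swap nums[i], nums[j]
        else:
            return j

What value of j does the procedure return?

4

pivot = nums[0] = 9; i = -1, j = 8
j→7 (nums[7]=8≤9), i→0 (nums[0]=9≥9); i<j, swap → 8 12 10 2 3 5 7 9
j→6 (nums[6]=7≤9), i→1 (nums[1]=12≥9); i<j, swap → 8 7 10 2 3 5 12 9
j→5 (nums[5]=5≤9), i→2 (nums[2]=10≥9); i<j, swap → 8 7 5 2 3 10 12 9
j→4, i→5; i≥j, return j=4. nums = 8 7 5 2 3 10 12 9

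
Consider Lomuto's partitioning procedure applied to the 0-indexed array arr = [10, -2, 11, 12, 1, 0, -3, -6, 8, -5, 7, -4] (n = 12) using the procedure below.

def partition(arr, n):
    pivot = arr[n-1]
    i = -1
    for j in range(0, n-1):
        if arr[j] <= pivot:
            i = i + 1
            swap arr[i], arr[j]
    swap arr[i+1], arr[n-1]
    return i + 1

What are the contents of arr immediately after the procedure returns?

pivot=-4, i=-1
j=0: 10>-4, skip
j=1: -2>-4, skip
j=2: 11>-4, skip
j=3: 12>-4, skip
j=4: 1>-4, skip
j=5: 0>-4, skip
j=6: -3>-4, skip
j=7: -6≤-4, i=0, swap(0,7) ⇒ [-6, -2, 11, 12, 1, 0, -3, 10, 8, -5, 7, -4]
j=8: 8>-4, skip
j=9: -5≤-4, i=1, swap(1,9) ⇒ [-6, -5, 11, 12, 1, 0, -3, 10, 8, -2, 7, -4]
j=10: 7>-4, skip
swap(2,11) ⇒ [-6, -5, -4, 12, 1, 0, -3, 10, 8, -2, 7, 11]; return 2

[-6, -5, -4, 12, 1, 0, -3, 10, 8, -2, 7, 11]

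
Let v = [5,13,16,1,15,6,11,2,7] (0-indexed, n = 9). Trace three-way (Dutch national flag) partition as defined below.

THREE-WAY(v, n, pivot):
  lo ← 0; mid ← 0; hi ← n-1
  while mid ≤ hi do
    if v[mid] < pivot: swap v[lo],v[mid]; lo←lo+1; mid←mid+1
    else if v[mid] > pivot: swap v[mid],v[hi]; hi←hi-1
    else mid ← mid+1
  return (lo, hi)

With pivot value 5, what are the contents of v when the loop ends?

pivot = 5; lo=0, mid=0, hi=8
v[mid]=5=5: mid=1
v[mid]=13>5: swap v[1],v[8]; hi=7 → [5,7,16,1,15,6,11,2,13]
v[mid]=7>5: swap v[1],v[7]; hi=6 → [5,2,16,1,15,6,11,7,13]
v[mid]=2<5: swap v[0],v[1]; lo=1,mid=2 → [2,5,16,1,15,6,11,7,13]
v[mid]=16>5: swap v[2],v[6]; hi=5 → [2,5,11,1,15,6,16,7,13]
v[mid]=11>5: swap v[2],v[5]; hi=4 → [2,5,6,1,15,11,16,7,13]
v[mid]=6>5: swap v[2],v[4]; hi=3 → [2,5,15,1,6,11,16,7,13]
v[mid]=15>5: swap v[2],v[3]; hi=2 → [2,5,1,15,6,11,16,7,13]
v[mid]=1<5: swap v[1],v[2]; lo=2,mid=3 → [2,1,5,15,6,11,16,7,13]
end: lo=2, hi=2; v = [2,1,5,15,6,11,16,7,13]

[2,1,5,15,6,11,16,7,13]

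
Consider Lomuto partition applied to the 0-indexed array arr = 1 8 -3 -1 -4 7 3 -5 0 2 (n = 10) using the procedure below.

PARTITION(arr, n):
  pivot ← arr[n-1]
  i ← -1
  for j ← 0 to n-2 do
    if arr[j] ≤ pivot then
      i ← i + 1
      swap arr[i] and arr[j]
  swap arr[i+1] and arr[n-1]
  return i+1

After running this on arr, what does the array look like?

1 -3 -1 -4 -5 0 2 8 7 3

pivot = arr[9] = 2; i = -1
j=0: arr[0]=1 ≤ 2 → i=0, swap arr[0],arr[0] (no change) → 1 8 -3 -1 -4 7 3 -5 0 2
j=1: arr[1]=8 > 2 → no swap
j=2: arr[2]=-3 ≤ 2 → i=1, swap arr[1],arr[2] → 1 -3 8 -1 -4 7 3 -5 0 2
j=3: arr[3]=-1 ≤ 2 → i=2, swap arr[2],arr[3] → 1 -3 -1 8 -4 7 3 -5 0 2
j=4: arr[4]=-4 ≤ 2 → i=3, swap arr[3],arr[4] → 1 -3 -1 -4 8 7 3 -5 0 2
j=5: arr[5]=7 > 2 → no swap
j=6: arr[6]=3 > 2 → no swap
j=7: arr[7]=-5 ≤ 2 → i=4, swap arr[4],arr[7] → 1 -3 -1 -4 -5 7 3 8 0 2
j=8: arr[8]=0 ≤ 2 → i=5, swap arr[5],arr[8] → 1 -3 -1 -4 -5 0 3 8 7 2
final swap arr[6],arr[9] → 1 -3 -1 -4 -5 0 2 8 7 3; return 6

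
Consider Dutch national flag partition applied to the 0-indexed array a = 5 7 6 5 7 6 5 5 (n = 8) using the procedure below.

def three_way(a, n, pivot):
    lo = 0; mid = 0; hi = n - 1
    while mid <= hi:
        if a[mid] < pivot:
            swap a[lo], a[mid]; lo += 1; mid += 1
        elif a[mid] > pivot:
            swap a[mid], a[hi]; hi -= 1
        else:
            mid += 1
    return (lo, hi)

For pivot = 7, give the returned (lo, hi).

pivot = 7; lo=0, mid=0, hi=7
a[mid]=5<7: swap a[0],a[0]; lo=1,mid=1 → 5 7 6 5 7 6 5 5
a[mid]=7=7: mid=2
a[mid]=6<7: swap a[1],a[2]; lo=2,mid=3 → 5 6 7 5 7 6 5 5
a[mid]=5<7: swap a[2],a[3]; lo=3,mid=4 → 5 6 5 7 7 6 5 5
a[mid]=7=7: mid=5
a[mid]=6<7: swap a[3],a[5]; lo=4,mid=6 → 5 6 5 6 7 7 5 5
a[mid]=5<7: swap a[4],a[6]; lo=5,mid=7 → 5 6 5 6 5 7 7 5
a[mid]=5<7: swap a[5],a[7]; lo=6,mid=8 → 5 6 5 6 5 5 7 7
end: lo=6, hi=7; a = 5 6 5 6 5 5 7 7

(6, 7)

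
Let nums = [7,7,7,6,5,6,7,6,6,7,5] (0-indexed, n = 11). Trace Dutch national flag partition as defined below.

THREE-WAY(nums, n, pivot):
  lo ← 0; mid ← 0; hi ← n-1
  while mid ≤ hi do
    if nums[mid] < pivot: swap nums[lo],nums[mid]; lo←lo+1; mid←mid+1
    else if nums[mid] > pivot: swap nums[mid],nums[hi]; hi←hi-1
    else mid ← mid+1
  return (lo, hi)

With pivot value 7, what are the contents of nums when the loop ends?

[6,5,6,6,6,5,7,7,7,7,7]

pivot = 7; lo=0, mid=0, hi=10
nums[mid]=7=7: mid=1
nums[mid]=7=7: mid=2
nums[mid]=7=7: mid=3
nums[mid]=6<7: swap nums[0],nums[3]; lo=1,mid=4 → [6,7,7,7,5,6,7,6,6,7,5]
nums[mid]=5<7: swap nums[1],nums[4]; lo=2,mid=5 → [6,5,7,7,7,6,7,6,6,7,5]
nums[mid]=6<7: swap nums[2],nums[5]; lo=3,mid=6 → [6,5,6,7,7,7,7,6,6,7,5]
nums[mid]=7=7: mid=7
nums[mid]=6<7: swap nums[3],nums[7]; lo=4,mid=8 → [6,5,6,6,7,7,7,7,6,7,5]
nums[mid]=6<7: swap nums[4],nums[8]; lo=5,mid=9 → [6,5,6,6,6,7,7,7,7,7,5]
nums[mid]=7=7: mid=10
nums[mid]=5<7: swap nums[5],nums[10]; lo=6,mid=11 → [6,5,6,6,6,5,7,7,7,7,7]
end: lo=6, hi=10; nums = [6,5,6,6,6,5,7,7,7,7,7]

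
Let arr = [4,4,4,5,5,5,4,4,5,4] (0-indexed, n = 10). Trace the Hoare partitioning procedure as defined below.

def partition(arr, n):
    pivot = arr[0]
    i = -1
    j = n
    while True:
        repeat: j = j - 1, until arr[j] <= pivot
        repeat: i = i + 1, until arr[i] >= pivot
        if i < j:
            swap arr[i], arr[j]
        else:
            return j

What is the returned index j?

2

pivot=4
j stops at 9 (4), i stops at 0 (4); swap ⇒ [4,4,4,5,5,5,4,4,5,4]
j stops at 7 (4), i stops at 1 (4); swap ⇒ [4,4,4,5,5,5,4,4,5,4]
j stops at 6 (4), i stops at 2 (4); swap ⇒ [4,4,4,5,5,5,4,4,5,4]
j stops at 2, i stops at 3; i≥j ⇒ return 2. arr=[4,4,4,5,5,5,4,4,5,4]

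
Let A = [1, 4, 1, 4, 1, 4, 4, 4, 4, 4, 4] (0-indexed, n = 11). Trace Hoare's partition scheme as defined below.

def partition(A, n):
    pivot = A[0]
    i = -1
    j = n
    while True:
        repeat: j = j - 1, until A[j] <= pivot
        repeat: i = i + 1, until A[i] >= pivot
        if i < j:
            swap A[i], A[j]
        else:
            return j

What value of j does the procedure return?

pivot = A[0] = 1; i = -1, j = 11
j→4 (A[4]=1≤1), i→0 (A[0]=1≥1); i<j, swap → [1, 4, 1, 4, 1, 4, 4, 4, 4, 4, 4]
j→2 (A[2]=1≤1), i→1 (A[1]=4≥1); i<j, swap → [1, 1, 4, 4, 1, 4, 4, 4, 4, 4, 4]
j→1, i→2; i≥j, return j=1. A = [1, 1, 4, 4, 1, 4, 4, 4, 4, 4, 4]

1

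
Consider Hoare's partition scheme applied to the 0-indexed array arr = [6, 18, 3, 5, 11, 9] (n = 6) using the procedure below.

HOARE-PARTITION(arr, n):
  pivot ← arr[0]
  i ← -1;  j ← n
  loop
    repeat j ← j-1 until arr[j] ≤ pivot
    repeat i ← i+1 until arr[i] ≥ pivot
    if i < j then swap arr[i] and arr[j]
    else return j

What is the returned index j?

pivot=6
j stops at 3 (5), i stops at 0 (6); swap ⇒ [5, 18, 3, 6, 11, 9]
j stops at 2 (3), i stops at 1 (18); swap ⇒ [5, 3, 18, 6, 11, 9]
j stops at 1, i stops at 2; i≥j ⇒ return 1. arr=[5, 3, 18, 6, 11, 9]

1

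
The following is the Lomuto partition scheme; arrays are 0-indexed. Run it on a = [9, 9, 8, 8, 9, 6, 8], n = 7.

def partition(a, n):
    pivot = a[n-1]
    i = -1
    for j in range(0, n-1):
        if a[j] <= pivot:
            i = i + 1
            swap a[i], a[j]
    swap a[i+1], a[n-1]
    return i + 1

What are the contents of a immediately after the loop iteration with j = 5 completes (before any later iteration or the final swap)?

[8, 8, 6, 9, 9, 9, 8]

pivot = a[6] = 8; i = -1
j=0: a[0]=9 > 8 → no swap
j=1: a[1]=9 > 8 → no swap
j=2: a[2]=8 ≤ 8 → i=0, swap a[0],a[2] → [8, 9, 9, 8, 9, 6, 8]
j=3: a[3]=8 ≤ 8 → i=1, swap a[1],a[3] → [8, 8, 9, 9, 9, 6, 8]
j=4: a[4]=9 > 8 → no swap
j=5: a[5]=6 ≤ 8 → i=2, swap a[2],a[5] → [8, 8, 6, 9, 9, 9, 8]
(after j=5) a = [8, 8, 6, 9, 9, 9, 8]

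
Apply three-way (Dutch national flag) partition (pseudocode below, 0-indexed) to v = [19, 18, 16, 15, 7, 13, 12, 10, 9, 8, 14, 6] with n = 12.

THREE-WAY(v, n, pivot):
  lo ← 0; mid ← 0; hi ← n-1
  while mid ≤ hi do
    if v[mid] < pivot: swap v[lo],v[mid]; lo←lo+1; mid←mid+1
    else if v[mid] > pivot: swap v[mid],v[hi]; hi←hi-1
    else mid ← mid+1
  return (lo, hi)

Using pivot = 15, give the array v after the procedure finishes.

[6, 14, 8, 7, 13, 12, 10, 9, 15, 16, 18, 19]

lo=0 mid=0 hi=11
19>15: swap(0,11), hi=10 ⇒ [6, 18, 16, 15, 7, 13, 12, 10, 9, 8, 14, 19]
6<15: swap(0,0), lo=1 mid=1 ⇒ [6, 18, 16, 15, 7, 13, 12, 10, 9, 8, 14, 19]
18>15: swap(1,10), hi=9 ⇒ [6, 14, 16, 15, 7, 13, 12, 10, 9, 8, 18, 19]
14<15: swap(1,1), lo=2 mid=2 ⇒ [6, 14, 16, 15, 7, 13, 12, 10, 9, 8, 18, 19]
16>15: swap(2,9), hi=8 ⇒ [6, 14, 8, 15, 7, 13, 12, 10, 9, 16, 18, 19]
8<15: swap(2,2), lo=3 mid=3 ⇒ [6, 14, 8, 15, 7, 13, 12, 10, 9, 16, 18, 19]
15=15: mid=4
7<15: swap(3,4), lo=4 mid=5 ⇒ [6, 14, 8, 7, 15, 13, 12, 10, 9, 16, 18, 19]
13<15: swap(4,5), lo=5 mid=6 ⇒ [6, 14, 8, 7, 13, 15, 12, 10, 9, 16, 18, 19]
12<15: swap(5,6), lo=6 mid=7 ⇒ [6, 14, 8, 7, 13, 12, 15, 10, 9, 16, 18, 19]
10<15: swap(6,7), lo=7 mid=8 ⇒ [6, 14, 8, 7, 13, 12, 10, 15, 9, 16, 18, 19]
9<15: swap(7,8), lo=8 mid=9 ⇒ [6, 14, 8, 7, 13, 12, 10, 9, 15, 16, 18, 19]
done. lo=8 hi=8; v=[6, 14, 8, 7, 13, 12, 10, 9, 15, 16, 18, 19]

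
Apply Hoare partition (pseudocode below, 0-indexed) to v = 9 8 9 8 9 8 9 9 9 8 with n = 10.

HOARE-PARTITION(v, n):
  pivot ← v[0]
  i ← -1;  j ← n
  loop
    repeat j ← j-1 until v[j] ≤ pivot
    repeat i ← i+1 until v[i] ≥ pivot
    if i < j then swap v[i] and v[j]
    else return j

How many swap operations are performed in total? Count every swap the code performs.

3

pivot = v[0] = 9; i = -1, j = 10
j→9 (v[9]=8≤9), i→0 (v[0]=9≥9); i<j, swap → 8 8 9 8 9 8 9 9 9 9
j→8 (v[8]=9≤9), i→2 (v[2]=9≥9); i<j, swap → 8 8 9 8 9 8 9 9 9 9
j→7 (v[7]=9≤9), i→4 (v[4]=9≥9); i<j, swap → 8 8 9 8 9 8 9 9 9 9
j→6, i→6; i≥j, return j=6. v = 8 8 9 8 9 8 9 9 9 9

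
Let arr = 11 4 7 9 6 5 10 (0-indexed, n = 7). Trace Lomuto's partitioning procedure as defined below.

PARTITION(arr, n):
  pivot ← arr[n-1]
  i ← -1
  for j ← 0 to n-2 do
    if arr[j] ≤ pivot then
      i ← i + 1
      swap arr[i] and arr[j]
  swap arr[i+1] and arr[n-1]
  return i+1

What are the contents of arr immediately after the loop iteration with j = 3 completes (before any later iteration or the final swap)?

pivot = arr[6] = 10; i = -1
j=0: arr[0]=11 > 10 → no swap
j=1: arr[1]=4 ≤ 10 → i=0, swap arr[0],arr[1] → 4 11 7 9 6 5 10
j=2: arr[2]=7 ≤ 10 → i=1, swap arr[1],arr[2] → 4 7 11 9 6 5 10
j=3: arr[3]=9 ≤ 10 → i=2, swap arr[2],arr[3] → 4 7 9 11 6 5 10
(after j=3) arr = 4 7 9 11 6 5 10

4 7 9 11 6 5 10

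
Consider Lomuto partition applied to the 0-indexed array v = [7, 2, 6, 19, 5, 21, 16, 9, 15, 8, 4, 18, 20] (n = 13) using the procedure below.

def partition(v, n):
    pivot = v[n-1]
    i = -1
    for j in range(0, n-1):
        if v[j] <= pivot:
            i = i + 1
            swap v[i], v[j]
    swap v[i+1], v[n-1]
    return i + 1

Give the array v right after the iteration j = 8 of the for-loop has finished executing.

pivot = v[12] = 20; i = -1
j=0: v[0]=7 ≤ 20 → i=0, swap v[0],v[0] (no change) → [7, 2, 6, 19, 5, 21, 16, 9, 15, 8, 4, 18, 20]
j=1: v[1]=2 ≤ 20 → i=1, swap v[1],v[1] (no change) → [7, 2, 6, 19, 5, 21, 16, 9, 15, 8, 4, 18, 20]
j=2: v[2]=6 ≤ 20 → i=2, swap v[2],v[2] (no change) → [7, 2, 6, 19, 5, 21, 16, 9, 15, 8, 4, 18, 20]
j=3: v[3]=19 ≤ 20 → i=3, swap v[3],v[3] (no change) → [7, 2, 6, 19, 5, 21, 16, 9, 15, 8, 4, 18, 20]
j=4: v[4]=5 ≤ 20 → i=4, swap v[4],v[4] (no change) → [7, 2, 6, 19, 5, 21, 16, 9, 15, 8, 4, 18, 20]
j=5: v[5]=21 > 20 → no swap
j=6: v[6]=16 ≤ 20 → i=5, swap v[5],v[6] → [7, 2, 6, 19, 5, 16, 21, 9, 15, 8, 4, 18, 20]
j=7: v[7]=9 ≤ 20 → i=6, swap v[6],v[7] → [7, 2, 6, 19, 5, 16, 9, 21, 15, 8, 4, 18, 20]
j=8: v[8]=15 ≤ 20 → i=7, swap v[7],v[8] → [7, 2, 6, 19, 5, 16, 9, 15, 21, 8, 4, 18, 20]
(after j=8) v = [7, 2, 6, 19, 5, 16, 9, 15, 21, 8, 4, 18, 20]

[7, 2, 6, 19, 5, 16, 9, 15, 21, 8, 4, 18, 20]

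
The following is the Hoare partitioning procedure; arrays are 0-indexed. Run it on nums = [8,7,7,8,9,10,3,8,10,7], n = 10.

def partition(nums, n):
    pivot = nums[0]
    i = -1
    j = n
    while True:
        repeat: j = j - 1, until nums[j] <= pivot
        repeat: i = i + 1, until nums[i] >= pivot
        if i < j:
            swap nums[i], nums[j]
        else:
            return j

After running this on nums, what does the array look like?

pivot=8
j stops at 9 (7), i stops at 0 (8); swap ⇒ [7,7,7,8,9,10,3,8,10,8]
j stops at 7 (8), i stops at 3 (8); swap ⇒ [7,7,7,8,9,10,3,8,10,8]
j stops at 6 (3), i stops at 4 (9); swap ⇒ [7,7,7,8,3,10,9,8,10,8]
j stops at 4, i stops at 5; i≥j ⇒ return 4. nums=[7,7,7,8,3,10,9,8,10,8]

[7,7,7,8,3,10,9,8,10,8]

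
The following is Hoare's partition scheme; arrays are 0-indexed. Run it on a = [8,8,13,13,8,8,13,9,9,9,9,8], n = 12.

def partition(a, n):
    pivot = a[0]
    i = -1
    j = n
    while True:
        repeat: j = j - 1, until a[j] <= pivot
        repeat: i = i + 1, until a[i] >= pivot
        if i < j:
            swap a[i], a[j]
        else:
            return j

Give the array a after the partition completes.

pivot = a[0] = 8; i = -1, j = 12
j→11 (a[11]=8≤8), i→0 (a[0]=8≥8); i<j, swap → [8,8,13,13,8,8,13,9,9,9,9,8]
j→5 (a[5]=8≤8), i→1 (a[1]=8≥8); i<j, swap → [8,8,13,13,8,8,13,9,9,9,9,8]
j→4 (a[4]=8≤8), i→2 (a[2]=13≥8); i<j, swap → [8,8,8,13,13,8,13,9,9,9,9,8]
j→2, i→3; i≥j, return j=2. a = [8,8,8,13,13,8,13,9,9,9,9,8]

[8,8,8,13,13,8,13,9,9,9,9,8]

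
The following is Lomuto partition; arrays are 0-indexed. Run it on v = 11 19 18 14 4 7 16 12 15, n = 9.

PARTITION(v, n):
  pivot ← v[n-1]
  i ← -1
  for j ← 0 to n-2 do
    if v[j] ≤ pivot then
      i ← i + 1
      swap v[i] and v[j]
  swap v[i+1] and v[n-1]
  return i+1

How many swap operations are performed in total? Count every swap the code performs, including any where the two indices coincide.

pivot = v[8] = 15; i = -1
j=0: v[0]=11 ≤ 15 → i=0, swap v[0],v[0] (no change) → 11 19 18 14 4 7 16 12 15
j=1: v[1]=19 > 15 → no swap
j=2: v[2]=18 > 15 → no swap
j=3: v[3]=14 ≤ 15 → i=1, swap v[1],v[3] → 11 14 18 19 4 7 16 12 15
j=4: v[4]=4 ≤ 15 → i=2, swap v[2],v[4] → 11 14 4 19 18 7 16 12 15
j=5: v[5]=7 ≤ 15 → i=3, swap v[3],v[5] → 11 14 4 7 18 19 16 12 15
j=6: v[6]=16 > 15 → no swap
j=7: v[7]=12 ≤ 15 → i=4, swap v[4],v[7] → 11 14 4 7 12 19 16 18 15
final swap v[5],v[8] → 11 14 4 7 12 15 16 18 19; return 5

6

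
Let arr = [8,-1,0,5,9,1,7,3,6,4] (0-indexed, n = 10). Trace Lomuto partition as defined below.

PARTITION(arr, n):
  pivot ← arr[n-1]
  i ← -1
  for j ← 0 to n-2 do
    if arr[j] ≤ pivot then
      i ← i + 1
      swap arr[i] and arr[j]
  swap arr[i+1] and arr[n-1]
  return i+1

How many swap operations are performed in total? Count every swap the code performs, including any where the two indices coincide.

pivot=4, i=-1
j=0: 8>4, skip
j=1: -1≤4, i=0, swap(0,1) ⇒ [-1,8,0,5,9,1,7,3,6,4]
j=2: 0≤4, i=1, swap(1,2) ⇒ [-1,0,8,5,9,1,7,3,6,4]
j=3: 5>4, skip
j=4: 9>4, skip
j=5: 1≤4, i=2, swap(2,5) ⇒ [-1,0,1,5,9,8,7,3,6,4]
j=6: 7>4, skip
j=7: 3≤4, i=3, swap(3,7) ⇒ [-1,0,1,3,9,8,7,5,6,4]
j=8: 6>4, skip
swap(4,9) ⇒ [-1,0,1,3,4,8,7,5,6,9]; return 4

5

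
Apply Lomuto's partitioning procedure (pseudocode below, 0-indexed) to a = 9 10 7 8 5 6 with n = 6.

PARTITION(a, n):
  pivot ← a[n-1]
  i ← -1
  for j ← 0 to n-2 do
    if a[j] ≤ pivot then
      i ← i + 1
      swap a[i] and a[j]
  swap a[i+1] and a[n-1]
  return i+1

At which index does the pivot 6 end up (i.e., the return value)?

1

pivot=6, i=-1
j=0: 9>6, skip
j=1: 10>6, skip
j=2: 7>6, skip
j=3: 8>6, skip
j=4: 5≤6, i=0, swap(0,4) ⇒ 5 10 7 8 9 6
swap(1,5) ⇒ 5 6 7 8 9 10; return 1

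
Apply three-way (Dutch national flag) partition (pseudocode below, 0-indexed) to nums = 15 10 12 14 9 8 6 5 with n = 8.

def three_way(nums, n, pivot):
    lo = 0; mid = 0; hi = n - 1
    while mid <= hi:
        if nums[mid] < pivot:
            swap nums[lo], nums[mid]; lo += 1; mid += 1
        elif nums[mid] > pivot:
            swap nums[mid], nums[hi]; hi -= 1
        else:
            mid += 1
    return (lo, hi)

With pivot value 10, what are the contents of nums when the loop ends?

5 6 8 9 10 14 12 15

lo=0 mid=0 hi=7
15>10: swap(0,7), hi=6 ⇒ 5 10 12 14 9 8 6 15
5<10: swap(0,0), lo=1 mid=1 ⇒ 5 10 12 14 9 8 6 15
10=10: mid=2
12>10: swap(2,6), hi=5 ⇒ 5 10 6 14 9 8 12 15
6<10: swap(1,2), lo=2 mid=3 ⇒ 5 6 10 14 9 8 12 15
14>10: swap(3,5), hi=4 ⇒ 5 6 10 8 9 14 12 15
8<10: swap(2,3), lo=3 mid=4 ⇒ 5 6 8 10 9 14 12 15
9<10: swap(3,4), lo=4 mid=5 ⇒ 5 6 8 9 10 14 12 15
done. lo=4 hi=4; nums=5 6 8 9 10 14 12 15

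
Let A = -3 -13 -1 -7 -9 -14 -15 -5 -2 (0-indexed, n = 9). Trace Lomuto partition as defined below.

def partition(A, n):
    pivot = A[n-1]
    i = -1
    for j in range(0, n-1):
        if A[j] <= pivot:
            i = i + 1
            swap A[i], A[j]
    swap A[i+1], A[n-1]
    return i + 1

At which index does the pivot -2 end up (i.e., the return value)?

7

pivot=-2, i=-1
j=0: -3≤-2, i=0, swap(0,0) ⇒ -3 -13 -1 -7 -9 -14 -15 -5 -2
j=1: -13≤-2, i=1, swap(1,1) ⇒ -3 -13 -1 -7 -9 -14 -15 -5 -2
j=2: -1>-2, skip
j=3: -7≤-2, i=2, swap(2,3) ⇒ -3 -13 -7 -1 -9 -14 -15 -5 -2
j=4: -9≤-2, i=3, swap(3,4) ⇒ -3 -13 -7 -9 -1 -14 -15 -5 -2
j=5: -14≤-2, i=4, swap(4,5) ⇒ -3 -13 -7 -9 -14 -1 -15 -5 -2
j=6: -15≤-2, i=5, swap(5,6) ⇒ -3 -13 -7 -9 -14 -15 -1 -5 -2
j=7: -5≤-2, i=6, swap(6,7) ⇒ -3 -13 -7 -9 -14 -15 -5 -1 -2
swap(7,8) ⇒ -3 -13 -7 -9 -14 -15 -5 -2 -1; return 7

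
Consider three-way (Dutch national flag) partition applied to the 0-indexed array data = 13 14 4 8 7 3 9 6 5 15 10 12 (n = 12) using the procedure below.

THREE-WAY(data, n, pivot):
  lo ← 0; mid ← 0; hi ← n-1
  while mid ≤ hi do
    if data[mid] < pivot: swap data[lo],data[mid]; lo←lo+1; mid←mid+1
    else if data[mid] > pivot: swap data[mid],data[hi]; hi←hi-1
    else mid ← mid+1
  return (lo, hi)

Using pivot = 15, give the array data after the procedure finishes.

13 14 4 8 7 3 9 6 5 10 12 15

lo=0 mid=0 hi=11
13<15: swap(0,0), lo=1 mid=1 ⇒ 13 14 4 8 7 3 9 6 5 15 10 12
14<15: swap(1,1), lo=2 mid=2 ⇒ 13 14 4 8 7 3 9 6 5 15 10 12
4<15: swap(2,2), lo=3 mid=3 ⇒ 13 14 4 8 7 3 9 6 5 15 10 12
8<15: swap(3,3), lo=4 mid=4 ⇒ 13 14 4 8 7 3 9 6 5 15 10 12
7<15: swap(4,4), lo=5 mid=5 ⇒ 13 14 4 8 7 3 9 6 5 15 10 12
3<15: swap(5,5), lo=6 mid=6 ⇒ 13 14 4 8 7 3 9 6 5 15 10 12
9<15: swap(6,6), lo=7 mid=7 ⇒ 13 14 4 8 7 3 9 6 5 15 10 12
6<15: swap(7,7), lo=8 mid=8 ⇒ 13 14 4 8 7 3 9 6 5 15 10 12
5<15: swap(8,8), lo=9 mid=9 ⇒ 13 14 4 8 7 3 9 6 5 15 10 12
15=15: mid=10
10<15: swap(9,10), lo=10 mid=11 ⇒ 13 14 4 8 7 3 9 6 5 10 15 12
12<15: swap(10,11), lo=11 mid=12 ⇒ 13 14 4 8 7 3 9 6 5 10 12 15
done. lo=11 hi=11; data=13 14 4 8 7 3 9 6 5 10 12 15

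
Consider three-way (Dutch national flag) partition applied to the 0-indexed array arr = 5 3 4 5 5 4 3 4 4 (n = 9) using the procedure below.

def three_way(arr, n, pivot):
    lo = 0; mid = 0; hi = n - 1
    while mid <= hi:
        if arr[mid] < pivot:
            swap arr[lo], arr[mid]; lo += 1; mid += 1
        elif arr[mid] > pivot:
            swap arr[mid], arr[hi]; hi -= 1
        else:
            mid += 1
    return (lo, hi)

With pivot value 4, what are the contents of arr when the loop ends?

3 3 4 4 4 4 5 5 5

pivot = 4; lo=0, mid=0, hi=8
arr[mid]=5>4: swap arr[0],arr[8]; hi=7 → 4 3 4 5 5 4 3 4 5
arr[mid]=4=4: mid=1
arr[mid]=3<4: swap arr[0],arr[1]; lo=1,mid=2 → 3 4 4 5 5 4 3 4 5
arr[mid]=4=4: mid=3
arr[mid]=5>4: swap arr[3],arr[7]; hi=6 → 3 4 4 4 5 4 3 5 5
arr[mid]=4=4: mid=4
arr[mid]=5>4: swap arr[4],arr[6]; hi=5 → 3 4 4 4 3 4 5 5 5
arr[mid]=3<4: swap arr[1],arr[4]; lo=2,mid=5 → 3 3 4 4 4 4 5 5 5
arr[mid]=4=4: mid=6
end: lo=2, hi=5; arr = 3 3 4 4 4 4 5 5 5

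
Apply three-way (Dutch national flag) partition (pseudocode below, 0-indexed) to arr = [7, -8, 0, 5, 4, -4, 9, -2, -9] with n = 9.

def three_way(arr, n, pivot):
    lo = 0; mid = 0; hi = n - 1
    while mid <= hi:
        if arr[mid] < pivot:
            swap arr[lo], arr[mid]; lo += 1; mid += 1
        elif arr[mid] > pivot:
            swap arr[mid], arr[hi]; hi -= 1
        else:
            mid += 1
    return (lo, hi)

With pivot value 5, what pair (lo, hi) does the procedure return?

pivot = 5; lo=0, mid=0, hi=8
arr[mid]=7>5: swap arr[0],arr[8]; hi=7 → [-9, -8, 0, 5, 4, -4, 9, -2, 7]
arr[mid]=-9<5: swap arr[0],arr[0]; lo=1,mid=1 → [-9, -8, 0, 5, 4, -4, 9, -2, 7]
arr[mid]=-8<5: swap arr[1],arr[1]; lo=2,mid=2 → [-9, -8, 0, 5, 4, -4, 9, -2, 7]
arr[mid]=0<5: swap arr[2],arr[2]; lo=3,mid=3 → [-9, -8, 0, 5, 4, -4, 9, -2, 7]
arr[mid]=5=5: mid=4
arr[mid]=4<5: swap arr[3],arr[4]; lo=4,mid=5 → [-9, -8, 0, 4, 5, -4, 9, -2, 7]
arr[mid]=-4<5: swap arr[4],arr[5]; lo=5,mid=6 → [-9, -8, 0, 4, -4, 5, 9, -2, 7]
arr[mid]=9>5: swap arr[6],arr[7]; hi=6 → [-9, -8, 0, 4, -4, 5, -2, 9, 7]
arr[mid]=-2<5: swap arr[5],arr[6]; lo=6,mid=7 → [-9, -8, 0, 4, -4, -2, 5, 9, 7]
end: lo=6, hi=6; arr = [-9, -8, 0, 4, -4, -2, 5, 9, 7]

(6, 6)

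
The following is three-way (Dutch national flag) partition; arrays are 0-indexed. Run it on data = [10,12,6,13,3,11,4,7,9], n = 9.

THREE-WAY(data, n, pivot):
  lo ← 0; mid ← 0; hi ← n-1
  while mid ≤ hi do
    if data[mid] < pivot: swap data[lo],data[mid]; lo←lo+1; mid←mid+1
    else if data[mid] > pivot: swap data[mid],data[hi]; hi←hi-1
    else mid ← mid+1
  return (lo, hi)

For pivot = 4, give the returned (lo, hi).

lo=0 mid=0 hi=8
10>4: swap(0,8), hi=7 ⇒ [9,12,6,13,3,11,4,7,10]
9>4: swap(0,7), hi=6 ⇒ [7,12,6,13,3,11,4,9,10]
7>4: swap(0,6), hi=5 ⇒ [4,12,6,13,3,11,7,9,10]
4=4: mid=1
12>4: swap(1,5), hi=4 ⇒ [4,11,6,13,3,12,7,9,10]
11>4: swap(1,4), hi=3 ⇒ [4,3,6,13,11,12,7,9,10]
3<4: swap(0,1), lo=1 mid=2 ⇒ [3,4,6,13,11,12,7,9,10]
6>4: swap(2,3), hi=2 ⇒ [3,4,13,6,11,12,7,9,10]
13>4: swap(2,2), hi=1 ⇒ [3,4,13,6,11,12,7,9,10]
done. lo=1 hi=1; data=[3,4,13,6,11,12,7,9,10]

(1, 1)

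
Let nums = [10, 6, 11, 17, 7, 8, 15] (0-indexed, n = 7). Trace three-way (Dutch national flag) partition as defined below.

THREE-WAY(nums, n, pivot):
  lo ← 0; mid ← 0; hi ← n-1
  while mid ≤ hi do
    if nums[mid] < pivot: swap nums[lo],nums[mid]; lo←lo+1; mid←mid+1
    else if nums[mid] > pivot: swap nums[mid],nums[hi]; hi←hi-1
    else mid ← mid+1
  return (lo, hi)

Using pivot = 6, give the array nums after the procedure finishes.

[6, 11, 17, 7, 8, 15, 10]

pivot = 6; lo=0, mid=0, hi=6
nums[mid]=10>6: swap nums[0],nums[6]; hi=5 → [15, 6, 11, 17, 7, 8, 10]
nums[mid]=15>6: swap nums[0],nums[5]; hi=4 → [8, 6, 11, 17, 7, 15, 10]
nums[mid]=8>6: swap nums[0],nums[4]; hi=3 → [7, 6, 11, 17, 8, 15, 10]
nums[mid]=7>6: swap nums[0],nums[3]; hi=2 → [17, 6, 11, 7, 8, 15, 10]
nums[mid]=17>6: swap nums[0],nums[2]; hi=1 → [11, 6, 17, 7, 8, 15, 10]
nums[mid]=11>6: swap nums[0],nums[1]; hi=0 → [6, 11, 17, 7, 8, 15, 10]
nums[mid]=6=6: mid=1
end: lo=0, hi=0; nums = [6, 11, 17, 7, 8, 15, 10]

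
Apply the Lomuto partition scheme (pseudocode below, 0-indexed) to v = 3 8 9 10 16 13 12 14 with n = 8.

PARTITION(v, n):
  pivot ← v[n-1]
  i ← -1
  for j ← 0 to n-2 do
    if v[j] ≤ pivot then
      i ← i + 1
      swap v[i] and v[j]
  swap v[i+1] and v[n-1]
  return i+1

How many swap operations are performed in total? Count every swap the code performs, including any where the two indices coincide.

7

pivot=14, i=-1
j=0: 3≤14, i=0, swap(0,0) ⇒ 3 8 9 10 16 13 12 14
j=1: 8≤14, i=1, swap(1,1) ⇒ 3 8 9 10 16 13 12 14
j=2: 9≤14, i=2, swap(2,2) ⇒ 3 8 9 10 16 13 12 14
j=3: 10≤14, i=3, swap(3,3) ⇒ 3 8 9 10 16 13 12 14
j=4: 16>14, skip
j=5: 13≤14, i=4, swap(4,5) ⇒ 3 8 9 10 13 16 12 14
j=6: 12≤14, i=5, swap(5,6) ⇒ 3 8 9 10 13 12 16 14
swap(6,7) ⇒ 3 8 9 10 13 12 14 16; return 6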